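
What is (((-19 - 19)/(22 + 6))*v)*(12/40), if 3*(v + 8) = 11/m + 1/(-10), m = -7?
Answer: 34143/9800 ≈ 3.4840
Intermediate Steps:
v = -599/70 (v = -8 + (11/(-7) + 1/(-10))/3 = -8 + (11*(-⅐) + 1*(-⅒))/3 = -8 + (-11/7 - ⅒)/3 = -8 + (⅓)*(-117/70) = -8 - 39/70 = -599/70 ≈ -8.5571)
(((-19 - 19)/(22 + 6))*v)*(12/40) = (((-19 - 19)/(22 + 6))*(-599/70))*(12/40) = (-38/28*(-599/70))*(12*(1/40)) = (-38*1/28*(-599/70))*(3/10) = -19/14*(-599/70)*(3/10) = (11381/980)*(3/10) = 34143/9800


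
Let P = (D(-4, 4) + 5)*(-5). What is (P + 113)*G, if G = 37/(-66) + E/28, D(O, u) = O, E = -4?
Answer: -5850/77 ≈ -75.974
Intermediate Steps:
G = -325/462 (G = 37/(-66) - 4/28 = 37*(-1/66) - 4*1/28 = -37/66 - 1/7 = -325/462 ≈ -0.70346)
P = -5 (P = (-4 + 5)*(-5) = 1*(-5) = -5)
(P + 113)*G = (-5 + 113)*(-325/462) = 108*(-325/462) = -5850/77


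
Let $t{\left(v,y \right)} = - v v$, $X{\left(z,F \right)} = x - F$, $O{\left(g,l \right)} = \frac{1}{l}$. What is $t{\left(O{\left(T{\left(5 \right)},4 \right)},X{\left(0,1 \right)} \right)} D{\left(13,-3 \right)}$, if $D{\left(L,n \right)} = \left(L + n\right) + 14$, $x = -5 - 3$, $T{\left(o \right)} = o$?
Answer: $- \frac{3}{2} \approx -1.5$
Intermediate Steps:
$x = -8$ ($x = -5 - 3 = -8$)
$X{\left(z,F \right)} = -8 - F$
$t{\left(v,y \right)} = - v^{2}$
$D{\left(L,n \right)} = 14 + L + n$
$t{\left(O{\left(T{\left(5 \right)},4 \right)},X{\left(0,1 \right)} \right)} D{\left(13,-3 \right)} = - \left(\frac{1}{4}\right)^{2} \left(14 + 13 - 3\right) = - \frac{1}{16} \cdot 24 = \left(-1\right) \frac{1}{16} \cdot 24 = \left(- \frac{1}{16}\right) 24 = - \frac{3}{2}$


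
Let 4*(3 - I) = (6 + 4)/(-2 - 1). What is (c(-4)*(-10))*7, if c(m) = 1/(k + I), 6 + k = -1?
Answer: 420/19 ≈ 22.105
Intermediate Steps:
k = -7 (k = -6 - 1 = -7)
I = 23/6 (I = 3 - (6 + 4)/(4*(-2 - 1)) = 3 - 5/(2*(-3)) = 3 - 5*(-1)/(2*3) = 3 - ¼*(-10/3) = 3 + ⅚ = 23/6 ≈ 3.8333)
c(m) = -6/19 (c(m) = 1/(-7 + 23/6) = 1/(-19/6) = -6/19)
(c(-4)*(-10))*7 = -6/19*(-10)*7 = (60/19)*7 = 420/19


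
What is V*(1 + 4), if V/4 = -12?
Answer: -240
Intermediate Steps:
V = -48 (V = 4*(-12) = -48)
V*(1 + 4) = -48*(1 + 4) = -48*5 = -240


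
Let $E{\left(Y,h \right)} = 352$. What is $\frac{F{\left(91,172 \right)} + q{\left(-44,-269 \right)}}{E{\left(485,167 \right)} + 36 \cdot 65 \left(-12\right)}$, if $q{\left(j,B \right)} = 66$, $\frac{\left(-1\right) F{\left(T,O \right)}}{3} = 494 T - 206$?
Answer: $\frac{67089}{13864} \approx 4.8391$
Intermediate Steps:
$F{\left(T,O \right)} = 618 - 1482 T$ ($F{\left(T,O \right)} = - 3 \left(494 T - 206\right) = - 3 \left(-206 + 494 T\right) = 618 - 1482 T$)
$\frac{F{\left(91,172 \right)} + q{\left(-44,-269 \right)}}{E{\left(485,167 \right)} + 36 \cdot 65 \left(-12\right)} = \frac{\left(618 - 134862\right) + 66}{352 + 36 \cdot 65 \left(-12\right)} = \frac{\left(618 - 134862\right) + 66}{352 + 2340 \left(-12\right)} = \frac{-134244 + 66}{352 - 28080} = - \frac{134178}{-27728} = \left(-134178\right) \left(- \frac{1}{27728}\right) = \frac{67089}{13864}$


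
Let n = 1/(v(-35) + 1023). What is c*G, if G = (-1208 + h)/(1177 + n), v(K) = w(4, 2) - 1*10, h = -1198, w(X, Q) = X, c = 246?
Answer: -300968946/598505 ≈ -502.87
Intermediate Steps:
v(K) = -6 (v(K) = 4 - 1*10 = 4 - 10 = -6)
n = 1/1017 (n = 1/(-6 + 1023) = 1/1017 ≈ 0.00098328)
G = -1223451/598505 (G = (-1208 - 1198)/(1177 + 1/1017) = -2406/1197010/1017 = -2406*1017/1197010 = -1223451/598505 ≈ -2.0442)
c*G = 246*(-1223451/598505) = -300968946/598505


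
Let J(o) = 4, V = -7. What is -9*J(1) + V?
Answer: -43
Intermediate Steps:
-9*J(1) + V = -9*4 - 7 = -36 - 7 = -43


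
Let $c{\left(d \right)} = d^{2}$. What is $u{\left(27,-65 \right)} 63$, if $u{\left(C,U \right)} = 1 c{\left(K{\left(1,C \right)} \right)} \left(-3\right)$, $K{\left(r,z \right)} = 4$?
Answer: $-3024$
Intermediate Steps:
$u{\left(C,U \right)} = -48$ ($u{\left(C,U \right)} = 1 \cdot 4^{2} \left(-3\right) = 1 \cdot 16 \left(-3\right) = 16 \left(-3\right) = -48$)
$u{\left(27,-65 \right)} 63 = \left(-48\right) 63 = -3024$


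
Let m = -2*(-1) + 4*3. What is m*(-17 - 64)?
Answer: -1134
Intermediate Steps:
m = 14 (m = 2 + 12 = 14)
m*(-17 - 64) = 14*(-17 - 64) = 14*(-81) = -1134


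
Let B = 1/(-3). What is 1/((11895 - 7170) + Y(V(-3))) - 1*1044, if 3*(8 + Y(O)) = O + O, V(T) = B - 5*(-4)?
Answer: -44444115/42571 ≈ -1044.0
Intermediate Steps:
B = -1/3 ≈ -0.33333
V(T) = 59/3 (V(T) = -1/3 - 5*(-4) = -1/3 + 20 = 59/3)
Y(O) = -8 + 2*O/3 (Y(O) = -8 + (O + O)/3 = -8 + (2*O)/3 = -8 + 2*O/3)
1/((11895 - 7170) + Y(V(-3))) - 1*1044 = 1/((11895 - 7170) + (-8 + (2/3)*(59/3))) - 1*1044 = 1/(4725 + (-8 + 118/9)) - 1044 = 1/(4725 + 46/9) - 1044 = 1/(42571/9) - 1044 = 9/42571 - 1044 = -44444115/42571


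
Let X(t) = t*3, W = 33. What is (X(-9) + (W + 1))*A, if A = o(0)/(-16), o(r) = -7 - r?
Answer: 49/16 ≈ 3.0625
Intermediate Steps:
X(t) = 3*t
A = 7/16 (A = (-7 - 1*0)/(-16) = (-7 + 0)*(-1/16) = -7*(-1/16) = 7/16 ≈ 0.43750)
(X(-9) + (W + 1))*A = (3*(-9) + (33 + 1))*(7/16) = (-27 + 34)*(7/16) = 7*(7/16) = 49/16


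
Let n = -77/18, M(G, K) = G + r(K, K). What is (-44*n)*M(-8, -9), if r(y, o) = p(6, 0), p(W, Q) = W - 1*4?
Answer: -3388/3 ≈ -1129.3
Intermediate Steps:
p(W, Q) = -4 + W (p(W, Q) = W - 4 = -4 + W)
r(y, o) = 2 (r(y, o) = -4 + 6 = 2)
M(G, K) = 2 + G (M(G, K) = G + 2 = 2 + G)
n = -77/18 (n = -77*1/18 = -77/18 ≈ -4.2778)
(-44*n)*M(-8, -9) = (-44*(-77/18))*(2 - 8) = (1694/9)*(-6) = -3388/3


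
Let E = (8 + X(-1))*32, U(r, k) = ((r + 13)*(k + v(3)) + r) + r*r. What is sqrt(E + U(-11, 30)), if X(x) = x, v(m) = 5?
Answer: 2*sqrt(101) ≈ 20.100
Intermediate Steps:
U(r, k) = r + r**2 + (5 + k)*(13 + r) (U(r, k) = ((r + 13)*(k + 5) + r) + r*r = ((13 + r)*(5 + k) + r) + r**2 = ((5 + k)*(13 + r) + r) + r**2 = (r + (5 + k)*(13 + r)) + r**2 = r + r**2 + (5 + k)*(13 + r))
E = 224 (E = (8 - 1)*32 = 7*32 = 224)
sqrt(E + U(-11, 30)) = sqrt(224 + (65 + (-11)**2 + 6*(-11) + 13*30 + 30*(-11))) = sqrt(224 + (65 + 121 - 66 + 390 - 330)) = sqrt(224 + 180) = sqrt(404) = 2*sqrt(101)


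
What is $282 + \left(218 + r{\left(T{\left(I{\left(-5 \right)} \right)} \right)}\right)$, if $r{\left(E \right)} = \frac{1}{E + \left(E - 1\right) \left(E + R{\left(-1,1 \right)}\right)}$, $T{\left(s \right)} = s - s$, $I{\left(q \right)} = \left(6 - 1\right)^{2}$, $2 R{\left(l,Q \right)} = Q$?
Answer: $498$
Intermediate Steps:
$R{\left(l,Q \right)} = \frac{Q}{2}$
$I{\left(q \right)} = 25$ ($I{\left(q \right)} = 5^{2} = 25$)
$T{\left(s \right)} = 0$
$r{\left(E \right)} = \frac{1}{E + \left(\frac{1}{2} + E\right) \left(-1 + E\right)}$ ($r{\left(E \right)} = \frac{1}{E + \left(E - 1\right) \left(E + \frac{1}{2} \cdot 1\right)} = \frac{1}{E + \left(-1 + E\right) \left(E + \frac{1}{2}\right)} = \frac{1}{E + \left(-1 + E\right) \left(\frac{1}{2} + E\right)} = \frac{1}{E + \left(\frac{1}{2} + E\right) \left(-1 + E\right)}$)
$282 + \left(218 + r{\left(T{\left(I{\left(-5 \right)} \right)} \right)}\right) = 282 + \left(218 + \frac{2}{-1 + 0 + 2 \cdot 0^{2}}\right) = 282 + \left(218 + \frac{2}{-1 + 0 + 2 \cdot 0}\right) = 282 + \left(218 + \frac{2}{-1 + 0 + 0}\right) = 282 + \left(218 + \frac{2}{-1}\right) = 282 + \left(218 + 2 \left(-1\right)\right) = 282 + \left(218 - 2\right) = 282 + 216 = 498$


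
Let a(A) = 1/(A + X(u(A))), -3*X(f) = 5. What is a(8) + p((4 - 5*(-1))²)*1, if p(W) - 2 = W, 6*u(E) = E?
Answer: 1580/19 ≈ 83.158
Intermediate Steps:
u(E) = E/6
X(f) = -5/3 (X(f) = -⅓*5 = -5/3)
p(W) = 2 + W
a(A) = 1/(-5/3 + A) (a(A) = 1/(A - 5/3) = 1/(-5/3 + A))
a(8) + p((4 - 5*(-1))²)*1 = 3/(-5 + 3*8) + (2 + (4 - 5*(-1))²)*1 = 3/(-5 + 24) + (2 + (4 + 5)²)*1 = 3/19 + (2 + 9²)*1 = 3*(1/19) + (2 + 81)*1 = 3/19 + 83*1 = 3/19 + 83 = 1580/19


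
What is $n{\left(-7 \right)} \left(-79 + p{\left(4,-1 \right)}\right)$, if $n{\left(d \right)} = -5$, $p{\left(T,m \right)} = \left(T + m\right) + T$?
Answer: $360$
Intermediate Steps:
$p{\left(T,m \right)} = m + 2 T$
$n{\left(-7 \right)} \left(-79 + p{\left(4,-1 \right)}\right) = - 5 \left(-79 + \left(-1 + 2 \cdot 4\right)\right) = - 5 \left(-79 + \left(-1 + 8\right)\right) = - 5 \left(-79 + 7\right) = \left(-5\right) \left(-72\right) = 360$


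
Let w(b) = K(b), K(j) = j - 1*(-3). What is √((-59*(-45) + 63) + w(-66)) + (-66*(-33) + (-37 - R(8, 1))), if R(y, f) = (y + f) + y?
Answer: 2124 + 3*√295 ≈ 2175.5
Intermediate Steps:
K(j) = 3 + j (K(j) = j + 3 = 3 + j)
R(y, f) = f + 2*y (R(y, f) = (f + y) + y = f + 2*y)
w(b) = 3 + b
√((-59*(-45) + 63) + w(-66)) + (-66*(-33) + (-37 - R(8, 1))) = √((-59*(-45) + 63) + (3 - 66)) + (-66*(-33) + (-37 - (1 + 2*8))) = √((2655 + 63) - 63) + (2178 + (-37 - (1 + 16))) = √(2718 - 63) + (2178 + (-37 - 1*17)) = √2655 + (2178 + (-37 - 17)) = 3*√295 + (2178 - 54) = 3*√295 + 2124 = 2124 + 3*√295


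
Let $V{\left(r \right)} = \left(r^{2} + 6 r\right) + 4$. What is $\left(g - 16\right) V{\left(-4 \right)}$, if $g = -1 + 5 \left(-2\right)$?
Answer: $108$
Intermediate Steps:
$V{\left(r \right)} = 4 + r^{2} + 6 r$
$g = -11$ ($g = -1 - 10 = -11$)
$\left(g - 16\right) V{\left(-4 \right)} = \left(-11 - 16\right) \left(4 + \left(-4\right)^{2} + 6 \left(-4\right)\right) = - 27 \left(4 + 16 - 24\right) = \left(-27\right) \left(-4\right) = 108$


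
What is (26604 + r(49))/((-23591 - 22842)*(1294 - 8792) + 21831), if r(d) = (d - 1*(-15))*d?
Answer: 5948/69635293 ≈ 8.5416e-5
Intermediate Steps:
r(d) = d*(15 + d) (r(d) = (d + 15)*d = (15 + d)*d = d*(15 + d))
(26604 + r(49))/((-23591 - 22842)*(1294 - 8792) + 21831) = (26604 + 49*(15 + 49))/((-23591 - 22842)*(1294 - 8792) + 21831) = (26604 + 49*64)/(-46433*(-7498) + 21831) = (26604 + 3136)/(348154634 + 21831) = 29740/348176465 = 29740*(1/348176465) = 5948/69635293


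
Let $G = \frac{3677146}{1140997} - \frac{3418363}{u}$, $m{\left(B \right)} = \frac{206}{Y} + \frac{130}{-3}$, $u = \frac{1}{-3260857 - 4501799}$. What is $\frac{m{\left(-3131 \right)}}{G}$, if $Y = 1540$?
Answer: $- \frac{10351021057}{6358172660438249440020} \approx -1.628 \cdot 10^{-12}$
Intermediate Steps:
$u = - \frac{1}{7762656}$ ($u = \frac{1}{-7762656} = - \frac{1}{7762656} \approx -1.2882 \cdot 10^{-7}$)
$m{\left(B \right)} = - \frac{99791}{2310}$ ($m{\left(B \right)} = \frac{206}{1540} + \frac{130}{-3} = 206 \cdot \frac{1}{1540} + 130 \left(- \frac{1}{3}\right) = \frac{103}{770} - \frac{130}{3} = - \frac{99791}{2310}$)
$G = \frac{2752455697159415342}{103727}$ ($G = \frac{3677146}{1140997} - \frac{3418363}{- \frac{1}{7762656}} = 3677146 \cdot \frac{1}{1140997} - -26535576052128 = \frac{334286}{103727} + 26535576052128 = \frac{2752455697159415342}{103727} \approx 2.6536 \cdot 10^{13}$)
$\frac{m{\left(-3131 \right)}}{G} = - \frac{99791}{2310 \cdot \frac{2752455697159415342}{103727}} = \left(- \frac{99791}{2310}\right) \frac{103727}{2752455697159415342} = - \frac{10351021057}{6358172660438249440020}$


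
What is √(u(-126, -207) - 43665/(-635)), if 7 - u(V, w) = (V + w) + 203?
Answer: 2*√829691/127 ≈ 14.344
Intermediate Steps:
u(V, w) = -196 - V - w (u(V, w) = 7 - ((V + w) + 203) = 7 - (203 + V + w) = 7 + (-203 - V - w) = -196 - V - w)
√(u(-126, -207) - 43665/(-635)) = √((-196 - 1*(-126) - 1*(-207)) - 43665/(-635)) = √((-196 + 126 + 207) - 43665*(-1/635)) = √(137 + 8733/127) = √(26132/127) = 2*√829691/127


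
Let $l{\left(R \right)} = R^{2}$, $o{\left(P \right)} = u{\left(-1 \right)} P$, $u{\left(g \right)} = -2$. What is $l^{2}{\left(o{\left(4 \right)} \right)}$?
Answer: $4096$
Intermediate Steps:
$o{\left(P \right)} = - 2 P$
$l^{2}{\left(o{\left(4 \right)} \right)} = \left(\left(\left(-2\right) 4\right)^{2}\right)^{2} = \left(\left(-8\right)^{2}\right)^{2} = 64^{2} = 4096$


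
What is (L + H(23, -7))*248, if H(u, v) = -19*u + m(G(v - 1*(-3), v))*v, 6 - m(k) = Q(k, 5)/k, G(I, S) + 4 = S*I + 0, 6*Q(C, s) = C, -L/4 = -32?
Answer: -260276/3 ≈ -86759.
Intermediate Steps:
L = 128 (L = -4*(-32) = 128)
Q(C, s) = C/6
G(I, S) = -4 + I*S (G(I, S) = -4 + (S*I + 0) = -4 + (I*S + 0) = -4 + I*S)
m(k) = 35/6 (m(k) = 6 - k/6/k = 6 - 1*⅙ = 6 - ⅙ = 35/6)
H(u, v) = -19*u + 35*v/6
(L + H(23, -7))*248 = (128 + (-19*23 + (35/6)*(-7)))*248 = (128 + (-437 - 245/6))*248 = (128 - 2867/6)*248 = -2099/6*248 = -260276/3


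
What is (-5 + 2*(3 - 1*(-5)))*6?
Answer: 66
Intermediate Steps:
(-5 + 2*(3 - 1*(-5)))*6 = (-5 + 2*(3 + 5))*6 = (-5 + 2*8)*6 = (-5 + 16)*6 = 11*6 = 66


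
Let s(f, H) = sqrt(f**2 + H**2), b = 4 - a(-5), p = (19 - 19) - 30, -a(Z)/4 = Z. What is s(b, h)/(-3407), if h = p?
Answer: -34/3407 ≈ -0.0099795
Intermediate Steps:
a(Z) = -4*Z
p = -30 (p = 0 - 30 = -30)
h = -30
b = -16 (b = 4 - (-4)*(-5) = 4 - 1*20 = 4 - 20 = -16)
s(f, H) = sqrt(H**2 + f**2)
s(b, h)/(-3407) = sqrt((-30)**2 + (-16)**2)/(-3407) = sqrt(900 + 256)*(-1/3407) = sqrt(1156)*(-1/3407) = 34*(-1/3407) = -34/3407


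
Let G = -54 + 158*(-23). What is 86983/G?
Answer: -86983/3688 ≈ -23.585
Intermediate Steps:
G = -3688 (G = -54 - 3634 = -3688)
86983/G = 86983/(-3688) = 86983*(-1/3688) = -86983/3688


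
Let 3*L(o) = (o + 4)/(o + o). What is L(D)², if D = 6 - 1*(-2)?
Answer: 1/16 ≈ 0.062500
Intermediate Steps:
D = 8 (D = 6 + 2 = 8)
L(o) = (4 + o)/(6*o) (L(o) = ((o + 4)/(o + o))/3 = ((4 + o)/((2*o)))/3 = ((4 + o)*(1/(2*o)))/3 = ((4 + o)/(2*o))/3 = (4 + o)/(6*o))
L(D)² = ((⅙)*(4 + 8)/8)² = ((⅙)*(⅛)*12)² = (¼)² = 1/16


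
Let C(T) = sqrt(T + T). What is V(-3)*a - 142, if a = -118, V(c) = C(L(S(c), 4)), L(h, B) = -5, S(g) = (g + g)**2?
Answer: -142 - 118*I*sqrt(10) ≈ -142.0 - 373.15*I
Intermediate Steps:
S(g) = 4*g**2 (S(g) = (2*g)**2 = 4*g**2)
C(T) = sqrt(2)*sqrt(T) (C(T) = sqrt(2*T) = sqrt(2)*sqrt(T))
V(c) = I*sqrt(10) (V(c) = sqrt(2)*sqrt(-5) = sqrt(2)*(I*sqrt(5)) = I*sqrt(10))
V(-3)*a - 142 = (I*sqrt(10))*(-118) - 142 = -118*I*sqrt(10) - 142 = -142 - 118*I*sqrt(10)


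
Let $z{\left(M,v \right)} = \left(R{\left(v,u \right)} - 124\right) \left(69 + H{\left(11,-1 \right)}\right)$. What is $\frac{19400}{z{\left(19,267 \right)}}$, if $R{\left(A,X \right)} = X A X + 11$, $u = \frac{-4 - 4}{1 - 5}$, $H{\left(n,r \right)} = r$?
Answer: $\frac{970}{3247} \approx 0.29874$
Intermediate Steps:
$u = 2$ ($u = - \frac{8}{-4} = \left(-8\right) \left(- \frac{1}{4}\right) = 2$)
$R{\left(A,X \right)} = 11 + A X^{2}$ ($R{\left(A,X \right)} = A X X + 11 = A X^{2} + 11 = 11 + A X^{2}$)
$z{\left(M,v \right)} = -7684 + 272 v$ ($z{\left(M,v \right)} = \left(\left(11 + v 2^{2}\right) - 124\right) \left(69 - 1\right) = \left(\left(11 + v 4\right) - 124\right) 68 = \left(\left(11 + 4 v\right) - 124\right) 68 = \left(-113 + 4 v\right) 68 = -7684 + 272 v$)
$\frac{19400}{z{\left(19,267 \right)}} = \frac{19400}{-7684 + 272 \cdot 267} = \frac{19400}{-7684 + 72624} = \frac{19400}{64940} = 19400 \cdot \frac{1}{64940} = \frac{970}{3247}$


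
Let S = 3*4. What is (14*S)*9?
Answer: 1512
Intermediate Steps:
S = 12
(14*S)*9 = (14*12)*9 = 168*9 = 1512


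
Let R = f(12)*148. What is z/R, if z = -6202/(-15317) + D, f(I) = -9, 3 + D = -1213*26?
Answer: 161035765/6800748 ≈ 23.679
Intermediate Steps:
D = -31541 (D = -3 - 1213*26 = -3 - 31538 = -31541)
R = -1332 (R = -9*148 = -1332)
z = -483107295/15317 (z = -6202/(-15317) - 31541 = -6202*(-1/15317) - 31541 = 6202/15317 - 31541 = -483107295/15317 ≈ -31541.)
z/R = -483107295/15317/(-1332) = -483107295/15317*(-1/1332) = 161035765/6800748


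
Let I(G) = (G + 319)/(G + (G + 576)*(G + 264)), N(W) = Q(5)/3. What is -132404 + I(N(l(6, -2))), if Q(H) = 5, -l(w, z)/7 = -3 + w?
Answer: -91439260189/690608 ≈ -1.3240e+5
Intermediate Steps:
l(w, z) = 21 - 7*w (l(w, z) = -7*(-3 + w) = 21 - 7*w)
N(W) = 5/3
I(G) = (319 + G)/(G + (264 + G)*(576 + G)) (I(G) = (319 + G)/(G + (576 + G)*(264 + G)) = (319 + G)/(G + (264 + G)*(576 + G)))
-132404 + I(N(l(6, -2))) = -132404 + (319 + 5/3)/(152064 + (5/3)² + 841*(5/3)) = -132404 + (962/3)/(152064 + 25/9 + 4205/3) = -132404 + (962/3)/(1381216/9) = -132404 + (9/1381216)*(962/3) = -132404 + 1443/690608 = -91439260189/690608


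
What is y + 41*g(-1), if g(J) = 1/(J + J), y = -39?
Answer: -119/2 ≈ -59.500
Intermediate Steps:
g(J) = 1/(2*J)
y + 41*g(-1) = -39 + 41*((½)/(-1)) = -39 + 41*((½)*(-1)) = -39 + 41*(-½) = -39 - 41/2 = -119/2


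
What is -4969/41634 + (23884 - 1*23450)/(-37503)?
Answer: -841241/6425514 ≈ -0.13092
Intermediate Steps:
-4969/41634 + (23884 - 1*23450)/(-37503) = -4969*1/41634 + (23884 - 23450)*(-1/37503) = -4969/41634 + 434*(-1/37503) = -4969/41634 - 434/37503 = -841241/6425514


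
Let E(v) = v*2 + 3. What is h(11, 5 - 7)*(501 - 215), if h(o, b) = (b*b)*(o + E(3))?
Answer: 22880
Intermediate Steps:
E(v) = 3 + 2*v (E(v) = 2*v + 3 = 3 + 2*v)
h(o, b) = b**2*(9 + o) (h(o, b) = (b*b)*(o + (3 + 2*3)) = b**2*(o + (3 + 6)) = b**2*(o + 9) = b**2*(9 + o))
h(11, 5 - 7)*(501 - 215) = ((5 - 7)**2*(9 + 11))*(501 - 215) = ((-2)**2*20)*286 = (4*20)*286 = 80*286 = 22880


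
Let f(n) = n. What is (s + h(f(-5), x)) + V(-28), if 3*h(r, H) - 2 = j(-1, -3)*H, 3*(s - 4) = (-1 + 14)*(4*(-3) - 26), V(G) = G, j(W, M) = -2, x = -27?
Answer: -170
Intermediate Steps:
s = -482/3 (s = 4 + ((-1 + 14)*(4*(-3) - 26))/3 = 4 + (13*(-12 - 26))/3 = 4 + (13*(-38))/3 = 4 + (⅓)*(-494) = 4 - 494/3 = -482/3 ≈ -160.67)
h(r, H) = ⅔ - 2*H/3 (h(r, H) = ⅔ + (-2*H)/3 = ⅔ - 2*H/3)
(s + h(f(-5), x)) + V(-28) = (-482/3 + (⅔ - ⅔*(-27))) - 28 = (-482/3 + (⅔ + 18)) - 28 = (-482/3 + 56/3) - 28 = -142 - 28 = -170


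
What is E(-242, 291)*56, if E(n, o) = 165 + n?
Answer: -4312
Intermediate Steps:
E(-242, 291)*56 = (165 - 242)*56 = -77*56 = -4312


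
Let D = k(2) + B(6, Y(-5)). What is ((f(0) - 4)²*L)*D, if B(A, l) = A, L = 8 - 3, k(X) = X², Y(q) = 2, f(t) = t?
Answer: 800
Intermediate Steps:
L = 5
D = 10 (D = 2² + 6 = 4 + 6 = 10)
((f(0) - 4)²*L)*D = ((0 - 4)²*5)*10 = ((-4)²*5)*10 = (16*5)*10 = 80*10 = 800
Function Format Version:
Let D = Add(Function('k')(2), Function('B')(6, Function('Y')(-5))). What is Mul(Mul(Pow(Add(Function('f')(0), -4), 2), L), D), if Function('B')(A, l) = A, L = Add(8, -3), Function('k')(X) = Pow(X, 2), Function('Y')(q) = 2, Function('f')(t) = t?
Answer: 800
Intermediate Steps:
L = 5
D = 10 (D = Add(Pow(2, 2), 6) = Add(4, 6) = 10)
Mul(Mul(Pow(Add(Function('f')(0), -4), 2), L), D) = Mul(Mul(Pow(Add(0, -4), 2), 5), 10) = Mul(Mul(Pow(-4, 2), 5), 10) = Mul(Mul(16, 5), 10) = Mul(80, 10) = 800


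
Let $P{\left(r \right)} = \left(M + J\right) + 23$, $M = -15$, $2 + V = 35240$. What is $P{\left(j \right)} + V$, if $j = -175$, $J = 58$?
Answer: $35304$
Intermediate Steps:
$V = 35238$ ($V = -2 + 35240 = 35238$)
$P{\left(r \right)} = 66$ ($P{\left(r \right)} = \left(-15 + 58\right) + 23 = 43 + 23 = 66$)
$P{\left(j \right)} + V = 66 + 35238 = 35304$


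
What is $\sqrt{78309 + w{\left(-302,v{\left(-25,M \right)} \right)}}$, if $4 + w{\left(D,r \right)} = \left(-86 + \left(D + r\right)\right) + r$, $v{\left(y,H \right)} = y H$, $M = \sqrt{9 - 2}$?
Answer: $\sqrt{77917 - 50 \sqrt{7}} \approx 278.9$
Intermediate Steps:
$M = \sqrt{7} \approx 2.6458$
$v{\left(y,H \right)} = H y$
$w{\left(D,r \right)} = -90 + D + 2 r$ ($w{\left(D,r \right)} = -4 - \left(86 - D - 2 r\right) = -4 + \left(\left(-86 + D + r\right) + r\right) = -4 + \left(-86 + D + 2 r\right) = -90 + D + 2 r$)
$\sqrt{78309 + w{\left(-302,v{\left(-25,M \right)} \right)}} = \sqrt{78309 - \left(392 - 2 \sqrt{7} \left(-25\right)\right)} = \sqrt{78309 - \left(392 - - 50 \sqrt{7}\right)} = \sqrt{78309 - \left(392 + 50 \sqrt{7}\right)} = \sqrt{77917 - 50 \sqrt{7}}$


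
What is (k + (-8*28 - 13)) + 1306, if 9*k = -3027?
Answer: 2198/3 ≈ 732.67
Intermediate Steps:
k = -1009/3 (k = (⅑)*(-3027) = -1009/3 ≈ -336.33)
(k + (-8*28 - 13)) + 1306 = (-1009/3 + (-8*28 - 13)) + 1306 = (-1009/3 + (-224 - 13)) + 1306 = (-1009/3 - 237) + 1306 = -1720/3 + 1306 = 2198/3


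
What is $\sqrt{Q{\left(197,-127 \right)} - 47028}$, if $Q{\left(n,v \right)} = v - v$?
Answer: $2 i \sqrt{11757} \approx 216.86 i$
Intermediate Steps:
$Q{\left(n,v \right)} = 0$
$\sqrt{Q{\left(197,-127 \right)} - 47028} = \sqrt{0 - 47028} = \sqrt{-47028} = 2 i \sqrt{11757}$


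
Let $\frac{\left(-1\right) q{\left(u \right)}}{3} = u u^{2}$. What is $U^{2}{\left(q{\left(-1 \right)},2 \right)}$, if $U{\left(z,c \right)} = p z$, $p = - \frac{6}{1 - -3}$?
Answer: $\frac{81}{4} \approx 20.25$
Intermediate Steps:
$q{\left(u \right)} = - 3 u^{3}$ ($q{\left(u \right)} = - 3 u u^{2} = - 3 u^{3}$)
$p = - \frac{3}{2}$ ($p = - \frac{6}{1 + 3} = - \frac{6}{4} = \left(-6\right) \frac{1}{4} = - \frac{3}{2} \approx -1.5$)
$U{\left(z,c \right)} = - \frac{3 z}{2}$
$U^{2}{\left(q{\left(-1 \right)},2 \right)} = \left(- \frac{3 \left(- 3 \left(-1\right)^{3}\right)}{2}\right)^{2} = \left(- \frac{3 \left(\left(-3\right) \left(-1\right)\right)}{2}\right)^{2} = \left(\left(- \frac{3}{2}\right) 3\right)^{2} = \left(- \frac{9}{2}\right)^{2} = \frac{81}{4}$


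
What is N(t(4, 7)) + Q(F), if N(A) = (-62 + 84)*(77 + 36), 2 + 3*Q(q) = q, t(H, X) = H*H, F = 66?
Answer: 7522/3 ≈ 2507.3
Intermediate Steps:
t(H, X) = H**2
Q(q) = -2/3 + q/3
N(A) = 2486 (N(A) = 22*113 = 2486)
N(t(4, 7)) + Q(F) = 2486 + (-2/3 + (1/3)*66) = 2486 + (-2/3 + 22) = 2486 + 64/3 = 7522/3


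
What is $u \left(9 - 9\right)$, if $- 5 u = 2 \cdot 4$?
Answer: $0$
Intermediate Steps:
$u = - \frac{8}{5}$ ($u = - \frac{2 \cdot 4}{5} = \left(- \frac{1}{5}\right) 8 = - \frac{8}{5} \approx -1.6$)
$u \left(9 - 9\right) = - \frac{8 \left(9 - 9\right)}{5} = \left(- \frac{8}{5}\right) 0 = 0$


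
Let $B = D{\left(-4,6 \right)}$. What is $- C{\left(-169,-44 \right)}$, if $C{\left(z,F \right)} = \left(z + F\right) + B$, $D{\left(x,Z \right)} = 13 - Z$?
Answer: $206$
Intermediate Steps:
$B = 7$ ($B = 13 - 6 = 7$)
$C{\left(z,F \right)} = 7 + F + z$ ($C{\left(z,F \right)} = \left(z + F\right) + 7 = \left(F + z\right) + 7 = 7 + F + z$)
$- C{\left(-169,-44 \right)} = - (7 - 44 - 169) = \left(-1\right) \left(-206\right) = 206$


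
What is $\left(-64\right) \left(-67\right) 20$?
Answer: $85760$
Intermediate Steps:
$\left(-64\right) \left(-67\right) 20 = 4288 \cdot 20 = 85760$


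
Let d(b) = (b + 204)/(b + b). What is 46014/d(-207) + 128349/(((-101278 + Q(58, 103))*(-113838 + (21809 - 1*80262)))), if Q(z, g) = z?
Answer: 36912779168355663/5813098340 ≈ 6.3499e+6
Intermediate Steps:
d(b) = (204 + b)/(2*b) (d(b) = (204 + b)/((2*b)) = (204 + b)*(1/(2*b)) = (204 + b)/(2*b))
46014/d(-207) + 128349/(((-101278 + Q(58, 103))*(-113838 + (21809 - 1*80262)))) = 46014/(((1/2)*(204 - 207)/(-207))) + 128349/(((-101278 + 58)*(-113838 + (21809 - 1*80262)))) = 46014/(((1/2)*(-1/207)*(-3))) + 128349/((-101220*(-113838 + (21809 - 80262)))) = 46014/(1/138) + 128349/((-101220*(-113838 - 58453))) = 46014*138 + 128349/((-101220*(-172291))) = 6349932 + 128349/17439295020 = 6349932 + 128349*(1/17439295020) = 6349932 + 42783/5813098340 = 36912779168355663/5813098340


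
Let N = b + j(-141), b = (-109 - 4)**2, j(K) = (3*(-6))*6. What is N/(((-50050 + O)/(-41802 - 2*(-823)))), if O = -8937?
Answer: 508415116/58987 ≈ 8619.1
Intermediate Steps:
j(K) = -108 (j(K) = -18*6 = -108)
b = 12769 (b = (-113)**2 = 12769)
N = 12661 (N = 12769 - 108 = 12661)
N/(((-50050 + O)/(-41802 - 2*(-823)))) = 12661/(((-50050 - 8937)/(-41802 - 2*(-823)))) = 12661/((-58987/(-41802 + 1646))) = 12661/((-58987/(-40156))) = 12661/((-58987*(-1/40156))) = 12661/(58987/40156) = 12661*(40156/58987) = 508415116/58987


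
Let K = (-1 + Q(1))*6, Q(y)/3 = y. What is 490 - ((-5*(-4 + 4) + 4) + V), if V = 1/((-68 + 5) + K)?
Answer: 24787/51 ≈ 486.02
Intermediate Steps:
Q(y) = 3*y
K = 12 (K = (-1 + 3*1)*6 = (-1 + 3)*6 = 2*6 = 12)
V = -1/51 (V = 1/((-68 + 5) + 12) = 1/(-63 + 12) = 1/(-51) = -1/51 ≈ -0.019608)
490 - ((-5*(-4 + 4) + 4) + V) = 490 - ((-5*(-4 + 4) + 4) - 1/51) = 490 - ((-5*0 + 4) - 1/51) = 490 - ((0 + 4) - 1/51) = 490 - (4 - 1/51) = 490 - 1*203/51 = 490 - 203/51 = 24787/51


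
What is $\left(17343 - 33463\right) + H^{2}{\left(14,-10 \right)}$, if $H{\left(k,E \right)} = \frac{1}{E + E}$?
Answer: $- \frac{6447999}{400} \approx -16120.0$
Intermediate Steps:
$H{\left(k,E \right)} = \frac{1}{2 E}$
$\left(17343 - 33463\right) + H^{2}{\left(14,-10 \right)} = \left(17343 - 33463\right) + \left(\frac{1}{2 \left(-10\right)}\right)^{2} = -16120 + \left(\frac{1}{2} \left(- \frac{1}{10}\right)\right)^{2} = -16120 + \left(- \frac{1}{20}\right)^{2} = -16120 + \frac{1}{400} = - \frac{6447999}{400}$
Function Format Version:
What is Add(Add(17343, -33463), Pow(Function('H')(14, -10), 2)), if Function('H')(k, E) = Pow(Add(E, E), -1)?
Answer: Rational(-6447999, 400) ≈ -16120.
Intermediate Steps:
Function('H')(k, E) = Mul(Rational(1, 2), Pow(E, -1)) (Function('H')(k, E) = Pow(Mul(2, E), -1) = Mul(Rational(1, 2), Pow(E, -1)))
Add(Add(17343, -33463), Pow(Function('H')(14, -10), 2)) = Add(Add(17343, -33463), Pow(Mul(Rational(1, 2), Pow(-10, -1)), 2)) = Add(-16120, Pow(Mul(Rational(1, 2), Rational(-1, 10)), 2)) = Add(-16120, Pow(Rational(-1, 20), 2)) = Add(-16120, Rational(1, 400)) = Rational(-6447999, 400)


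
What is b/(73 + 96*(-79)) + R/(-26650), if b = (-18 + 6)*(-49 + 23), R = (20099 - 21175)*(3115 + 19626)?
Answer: 91890358838/100084075 ≈ 918.13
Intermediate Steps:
R = -24469316 (R = -1076*22741 = -24469316)
b = 312 (b = -12*(-26) = 312)
b/(73 + 96*(-79)) + R/(-26650) = 312/(73 + 96*(-79)) - 24469316/(-26650) = 312/(73 - 7584) - 24469316*(-1/26650) = 312/(-7511) + 12234658/13325 = 312*(-1/7511) + 12234658/13325 = -312/7511 + 12234658/13325 = 91890358838/100084075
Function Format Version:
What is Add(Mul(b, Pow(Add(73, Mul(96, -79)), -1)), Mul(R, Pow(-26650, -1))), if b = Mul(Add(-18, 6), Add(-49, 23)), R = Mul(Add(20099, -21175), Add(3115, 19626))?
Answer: Rational(91890358838, 100084075) ≈ 918.13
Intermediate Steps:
R = -24469316 (R = Mul(-1076, 22741) = -24469316)
b = 312 (b = Mul(-12, -26) = 312)
Add(Mul(b, Pow(Add(73, Mul(96, -79)), -1)), Mul(R, Pow(-26650, -1))) = Add(Mul(312, Pow(Add(73, Mul(96, -79)), -1)), Mul(-24469316, Pow(-26650, -1))) = Add(Mul(312, Pow(Add(73, -7584), -1)), Mul(-24469316, Rational(-1, 26650))) = Add(Mul(312, Pow(-7511, -1)), Rational(12234658, 13325)) = Add(Mul(312, Rational(-1, 7511)), Rational(12234658, 13325)) = Add(Rational(-312, 7511), Rational(12234658, 13325)) = Rational(91890358838, 100084075)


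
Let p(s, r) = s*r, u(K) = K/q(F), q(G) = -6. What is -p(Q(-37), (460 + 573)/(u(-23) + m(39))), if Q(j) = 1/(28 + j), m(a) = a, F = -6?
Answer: 2066/771 ≈ 2.6796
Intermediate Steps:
u(K) = -K/6 (u(K) = K/(-6) = K*(-⅙) = -K/6)
p(s, r) = r*s
-p(Q(-37), (460 + 573)/(u(-23) + m(39))) = -(460 + 573)/(-⅙*(-23) + 39)/(28 - 37) = -1033/(23/6 + 39)/(-9) = -1033/(257/6)*(-1)/9 = -1033*(6/257)*(-1)/9 = -6198*(-1)/(257*9) = -1*(-2066/771) = 2066/771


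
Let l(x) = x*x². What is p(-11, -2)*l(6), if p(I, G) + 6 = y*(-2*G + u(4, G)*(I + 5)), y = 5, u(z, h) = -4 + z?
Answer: 3024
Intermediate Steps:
l(x) = x³
p(I, G) = -6 - 10*G (p(I, G) = -6 + 5*(-2*G + (-4 + 4)*(I + 5)) = -6 + 5*(-2*G + 0*(5 + I)) = -6 + 5*(-2*G + 0) = -6 + 5*(-2*G) = -6 - 10*G)
p(-11, -2)*l(6) = (-6 - 10*(-2))*6³ = (-6 + 20)*216 = 14*216 = 3024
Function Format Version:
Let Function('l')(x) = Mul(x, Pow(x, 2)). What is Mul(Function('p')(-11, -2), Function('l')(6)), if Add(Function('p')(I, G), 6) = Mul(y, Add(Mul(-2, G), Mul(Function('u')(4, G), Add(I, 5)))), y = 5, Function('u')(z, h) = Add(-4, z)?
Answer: 3024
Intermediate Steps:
Function('l')(x) = Pow(x, 3)
Function('p')(I, G) = Add(-6, Mul(-10, G)) (Function('p')(I, G) = Add(-6, Mul(5, Add(Mul(-2, G), Mul(Add(-4, 4), Add(I, 5))))) = Add(-6, Mul(5, Add(Mul(-2, G), Mul(0, Add(5, I))))) = Add(-6, Mul(5, Add(Mul(-2, G), 0))) = Add(-6, Mul(5, Mul(-2, G))) = Add(-6, Mul(-10, G)))
Mul(Function('p')(-11, -2), Function('l')(6)) = Mul(Add(-6, Mul(-10, -2)), Pow(6, 3)) = Mul(Add(-6, 20), 216) = Mul(14, 216) = 3024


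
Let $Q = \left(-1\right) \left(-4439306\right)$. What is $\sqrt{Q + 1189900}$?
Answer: $67 \sqrt{1254} \approx 2372.6$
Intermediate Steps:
$Q = 4439306$
$\sqrt{Q + 1189900} = \sqrt{4439306 + 1189900} = \sqrt{5629206} = 67 \sqrt{1254}$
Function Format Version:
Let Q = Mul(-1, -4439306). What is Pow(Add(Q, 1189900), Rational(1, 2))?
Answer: Mul(67, Pow(1254, Rational(1, 2))) ≈ 2372.6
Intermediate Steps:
Q = 4439306
Pow(Add(Q, 1189900), Rational(1, 2)) = Pow(Add(4439306, 1189900), Rational(1, 2)) = Pow(5629206, Rational(1, 2)) = Mul(67, Pow(1254, Rational(1, 2)))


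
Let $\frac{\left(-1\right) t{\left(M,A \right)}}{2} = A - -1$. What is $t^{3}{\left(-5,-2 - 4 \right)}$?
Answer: $1000$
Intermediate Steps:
$t{\left(M,A \right)} = -2 - 2 A$ ($t{\left(M,A \right)} = - 2 \left(A - -1\right) = - 2 \left(A + 1\right) = - 2 \left(1 + A\right) = -2 - 2 A$)
$t^{3}{\left(-5,-2 - 4 \right)} = \left(-2 - 2 \left(-2 - 4\right)\right)^{3} = \left(-2 - -12\right)^{3} = \left(-2 + 12\right)^{3} = 10^{3} = 1000$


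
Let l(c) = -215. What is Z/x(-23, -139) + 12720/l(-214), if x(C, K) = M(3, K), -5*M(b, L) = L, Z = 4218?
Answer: 553254/5977 ≈ 92.564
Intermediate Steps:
M(b, L) = -L/5
x(C, K) = -K/5
Z/x(-23, -139) + 12720/l(-214) = 4218/((-⅕*(-139))) + 12720/(-215) = 4218/(139/5) + 12720*(-1/215) = 4218*(5/139) - 2544/43 = 21090/139 - 2544/43 = 553254/5977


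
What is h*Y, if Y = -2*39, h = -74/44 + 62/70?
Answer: 23907/385 ≈ 62.096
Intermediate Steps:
h = -613/770 (h = -74*1/44 + 62*(1/70) = -37/22 + 31/35 = -613/770 ≈ -0.79610)
Y = -78
h*Y = -613/770*(-78) = 23907/385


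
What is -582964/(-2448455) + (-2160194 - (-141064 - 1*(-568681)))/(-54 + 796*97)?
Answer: -6291158445693/188917890890 ≈ -33.301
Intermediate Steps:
-582964/(-2448455) + (-2160194 - (-141064 - 1*(-568681)))/(-54 + 796*97) = -582964*(-1/2448455) + (-2160194 - (-141064 + 568681))/(-54 + 77212) = 582964/2448455 + (-2160194 - 1*427617)/77158 = 582964/2448455 + (-2160194 - 427617)*(1/77158) = 582964/2448455 - 2587811*1/77158 = 582964/2448455 - 2587811/77158 = -6291158445693/188917890890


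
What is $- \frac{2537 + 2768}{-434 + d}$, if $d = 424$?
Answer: $\frac{1061}{2} \approx 530.5$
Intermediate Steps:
$- \frac{2537 + 2768}{-434 + d} = - \frac{2537 + 2768}{-434 + 424} = - \frac{5305}{-10} = - \frac{5305 \left(-1\right)}{10} = \left(-1\right) \left(- \frac{1061}{2}\right) = \frac{1061}{2}$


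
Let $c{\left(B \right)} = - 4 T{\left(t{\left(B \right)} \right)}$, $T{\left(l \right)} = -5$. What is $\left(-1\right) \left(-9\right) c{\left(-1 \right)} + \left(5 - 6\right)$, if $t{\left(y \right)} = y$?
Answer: $179$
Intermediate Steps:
$c{\left(B \right)} = 20$ ($c{\left(B \right)} = \left(-4\right) \left(-5\right) = 20$)
$\left(-1\right) \left(-9\right) c{\left(-1 \right)} + \left(5 - 6\right) = \left(-1\right) \left(-9\right) 20 + \left(5 - 6\right) = 9 \cdot 20 - 1 = 180 - 1 = 179$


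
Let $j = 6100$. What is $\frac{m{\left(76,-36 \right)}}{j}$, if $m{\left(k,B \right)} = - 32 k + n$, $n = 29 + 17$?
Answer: $- \frac{1193}{3050} \approx -0.39115$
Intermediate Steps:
$n = 46$
$m{\left(k,B \right)} = 46 - 32 k$ ($m{\left(k,B \right)} = - 32 k + 46 = 46 - 32 k$)
$\frac{m{\left(76,-36 \right)}}{j} = \frac{46 - 2432}{6100} = \left(46 - 2432\right) \frac{1}{6100} = \left(-2386\right) \frac{1}{6100} = - \frac{1193}{3050}$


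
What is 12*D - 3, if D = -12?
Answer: -147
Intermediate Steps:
12*D - 3 = 12*(-12) - 3 = -144 - 3 = -147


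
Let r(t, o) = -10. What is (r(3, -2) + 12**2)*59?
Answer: 7906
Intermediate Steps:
(r(3, -2) + 12**2)*59 = (-10 + 12**2)*59 = (-10 + 144)*59 = 134*59 = 7906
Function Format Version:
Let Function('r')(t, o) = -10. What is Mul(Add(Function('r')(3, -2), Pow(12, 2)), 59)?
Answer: 7906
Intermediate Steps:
Mul(Add(Function('r')(3, -2), Pow(12, 2)), 59) = Mul(Add(-10, Pow(12, 2)), 59) = Mul(Add(-10, 144), 59) = Mul(134, 59) = 7906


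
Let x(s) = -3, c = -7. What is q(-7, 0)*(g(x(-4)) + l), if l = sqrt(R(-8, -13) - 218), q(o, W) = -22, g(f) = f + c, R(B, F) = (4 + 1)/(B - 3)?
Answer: 220 - 6*I*sqrt(2937) ≈ 220.0 - 325.16*I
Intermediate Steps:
R(B, F) = 5/(-3 + B)
g(f) = -7 + f (g(f) = f - 7 = -7 + f)
l = 3*I*sqrt(2937)/11 (l = sqrt(5/(-3 - 8) - 218) = sqrt(5/(-11) - 218) = sqrt(5*(-1/11) - 218) = sqrt(-5/11 - 218) = sqrt(-2403/11) = 3*I*sqrt(2937)/11 ≈ 14.78*I)
q(-7, 0)*(g(x(-4)) + l) = -22*((-7 - 3) + 3*I*sqrt(2937)/11) = -22*(-10 + 3*I*sqrt(2937)/11) = 220 - 6*I*sqrt(2937)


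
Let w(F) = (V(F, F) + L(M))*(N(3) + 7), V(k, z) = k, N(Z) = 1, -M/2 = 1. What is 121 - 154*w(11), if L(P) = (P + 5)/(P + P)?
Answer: -12507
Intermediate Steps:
M = -2 (M = -2*1 = -2)
L(P) = (5 + P)/(2*P) (L(P) = (5 + P)/((2*P)) = (5 + P)*(1/(2*P)) = (5 + P)/(2*P))
w(F) = -6 + 8*F (w(F) = (F + (1/2)*(5 - 2)/(-2))*(1 + 7) = (F + (1/2)*(-1/2)*3)*8 = (F - 3/4)*8 = (-3/4 + F)*8 = -6 + 8*F)
121 - 154*w(11) = 121 - 154*(-6 + 8*11) = 121 - 154*(-6 + 88) = 121 - 154*82 = 121 - 12628 = -12507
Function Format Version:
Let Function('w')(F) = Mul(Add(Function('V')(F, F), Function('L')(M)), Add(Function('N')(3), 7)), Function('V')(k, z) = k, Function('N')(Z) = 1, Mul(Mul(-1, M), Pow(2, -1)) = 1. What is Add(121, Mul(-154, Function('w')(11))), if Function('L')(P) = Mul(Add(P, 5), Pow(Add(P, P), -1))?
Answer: -12507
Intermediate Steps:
M = -2 (M = Mul(-2, 1) = -2)
Function('L')(P) = Mul(Rational(1, 2), Pow(P, -1), Add(5, P)) (Function('L')(P) = Mul(Add(5, P), Pow(Mul(2, P), -1)) = Mul(Add(5, P), Mul(Rational(1, 2), Pow(P, -1))) = Mul(Rational(1, 2), Pow(P, -1), Add(5, P)))
Function('w')(F) = Add(-6, Mul(8, F)) (Function('w')(F) = Mul(Add(F, Mul(Rational(1, 2), Pow(-2, -1), Add(5, -2))), Add(1, 7)) = Mul(Add(F, Mul(Rational(1, 2), Rational(-1, 2), 3)), 8) = Mul(Add(F, Rational(-3, 4)), 8) = Mul(Add(Rational(-3, 4), F), 8) = Add(-6, Mul(8, F)))
Add(121, Mul(-154, Function('w')(11))) = Add(121, Mul(-154, Add(-6, Mul(8, 11)))) = Add(121, Mul(-154, Add(-6, 88))) = Add(121, Mul(-154, 82)) = Add(121, -12628) = -12507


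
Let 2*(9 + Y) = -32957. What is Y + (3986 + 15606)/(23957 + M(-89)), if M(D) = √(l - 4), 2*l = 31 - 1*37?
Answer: (-32975*√7 + 789942891*I)/(2*(√7 - 23957*I)) ≈ -16487.0 - 9.0315e-5*I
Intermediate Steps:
l = -3 (l = (31 - 1*37)/2 = (31 - 37)/2 = (½)*(-6) = -3)
M(D) = I*√7 (M(D) = √(-3 - 4) = √(-7) = I*√7)
Y = -32975/2 (Y = -9 + (½)*(-32957) = -9 - 32957/2 = -32975/2 ≈ -16488.)
Y + (3986 + 15606)/(23957 + M(-89)) = -32975/2 + (3986 + 15606)/(23957 + I*√7) = -32975/2 + 19592/(23957 + I*√7)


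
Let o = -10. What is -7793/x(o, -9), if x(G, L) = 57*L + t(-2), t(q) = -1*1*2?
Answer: 7793/515 ≈ 15.132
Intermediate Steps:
t(q) = -2 (t(q) = -1*2 = -2)
x(G, L) = -2 + 57*L (x(G, L) = 57*L - 2 = -2 + 57*L)
-7793/x(o, -9) = -7793/(-2 + 57*(-9)) = -7793/(-2 - 513) = -7793/(-515) = -7793*(-1/515) = 7793/515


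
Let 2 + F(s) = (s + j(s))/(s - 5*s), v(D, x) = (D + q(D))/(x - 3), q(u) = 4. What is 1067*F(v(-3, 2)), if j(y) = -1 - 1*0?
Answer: -5335/2 ≈ -2667.5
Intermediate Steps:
v(D, x) = (4 + D)/(-3 + x) (v(D, x) = (D + 4)/(x - 3) = (4 + D)/(-3 + x))
j(y) = -1 (j(y) = -1 + 0 = -1)
F(s) = -2 - (-1 + s)/(4*s) (F(s) = -2 + (s - 1)/(s - 5*s) = -2 + (-1 + s)/((-4*s)) = -2 + (-1 + s)*(-1/(4*s)) = -2 - (-1 + s)/(4*s))
1067*F(v(-3, 2)) = 1067*((1 - 9*(4 - 3)/(-3 + 2))/(4*(((4 - 3)/(-3 + 2))))) = 1067*((1 - 9/(-1))/(4*((1/(-1))))) = 1067*((1 - (-9))/(4*((-1*1)))) = 1067*((¼)*(1 - 9*(-1))/(-1)) = 1067*((¼)*(-1)*(1 + 9)) = 1067*((¼)*(-1)*10) = 1067*(-5/2) = -5335/2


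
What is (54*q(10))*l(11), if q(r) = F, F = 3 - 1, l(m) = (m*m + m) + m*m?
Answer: 27324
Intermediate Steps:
l(m) = m + 2*m**2 (l(m) = (m**2 + m) + m**2 = (m + m**2) + m**2 = m + 2*m**2)
F = 2
q(r) = 2
(54*q(10))*l(11) = (54*2)*(11*(1 + 2*11)) = 108*(11*(1 + 22)) = 108*(11*23) = 108*253 = 27324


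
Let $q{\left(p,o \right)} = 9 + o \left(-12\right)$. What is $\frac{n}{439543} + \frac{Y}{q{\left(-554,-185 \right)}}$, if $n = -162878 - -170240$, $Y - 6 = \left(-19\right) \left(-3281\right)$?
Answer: $\frac{27419718233}{979741347} \approx 27.987$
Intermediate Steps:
$Y = 62345$ ($Y = 6 - -62339 = 6 + 62339 = 62345$)
$q{\left(p,o \right)} = 9 - 12 o$
$n = 7362$ ($n = -162878 + 170240 = 7362$)
$\frac{n}{439543} + \frac{Y}{q{\left(-554,-185 \right)}} = \frac{7362}{439543} + \frac{62345}{9 - -2220} = 7362 \cdot \frac{1}{439543} + \frac{62345}{9 + 2220} = \frac{7362}{439543} + \frac{62345}{2229} = \frac{27419718233}{979741347}$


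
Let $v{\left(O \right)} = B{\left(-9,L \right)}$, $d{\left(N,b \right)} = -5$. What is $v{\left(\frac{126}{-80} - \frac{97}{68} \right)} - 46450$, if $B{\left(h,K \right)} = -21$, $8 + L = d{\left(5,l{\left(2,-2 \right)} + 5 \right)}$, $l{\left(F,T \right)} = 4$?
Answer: $-46471$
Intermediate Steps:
$L = -13$ ($L = -8 - 5 = -13$)
$v{\left(O \right)} = -21$
$v{\left(\frac{126}{-80} - \frac{97}{68} \right)} - 46450 = -21 - 46450 = -46471$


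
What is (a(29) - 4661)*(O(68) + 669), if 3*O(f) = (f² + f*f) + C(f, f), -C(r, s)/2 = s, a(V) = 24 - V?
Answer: -51881254/3 ≈ -1.7294e+7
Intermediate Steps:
C(r, s) = -2*s
O(f) = -2*f/3 + 2*f²/3 (O(f) = ((f² + f*f) - 2*f)/3 = ((f² + f²) - 2*f)/3 = (2*f² - 2*f)/3 = (-2*f + 2*f²)/3 = -2*f/3 + 2*f²/3)
(a(29) - 4661)*(O(68) + 669) = ((24 - 1*29) - 4661)*((⅔)*68*(-1 + 68) + 669) = ((24 - 29) - 4661)*((⅔)*68*67 + 669) = (-5 - 4661)*(9112/3 + 669) = -4666*11119/3 = -51881254/3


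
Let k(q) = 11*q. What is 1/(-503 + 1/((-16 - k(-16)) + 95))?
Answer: -255/128264 ≈ -0.0019881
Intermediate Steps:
1/(-503 + 1/((-16 - k(-16)) + 95)) = 1/(-503 + 1/((-16 - 11*(-16)) + 95)) = 1/(-503 + 1/((-16 - 1*(-176)) + 95)) = 1/(-503 + 1/((-16 + 176) + 95)) = 1/(-503 + 1/(160 + 95)) = 1/(-503 + 1/255) = 1/(-128264/255) = -255/128264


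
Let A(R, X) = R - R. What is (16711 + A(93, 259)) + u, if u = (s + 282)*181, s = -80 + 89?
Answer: 69382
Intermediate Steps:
s = 9
u = 52671 (u = (9 + 282)*181 = 291*181 = 52671)
A(R, X) = 0
(16711 + A(93, 259)) + u = (16711 + 0) + 52671 = 16711 + 52671 = 69382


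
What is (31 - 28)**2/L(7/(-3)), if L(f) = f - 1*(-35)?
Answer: 27/98 ≈ 0.27551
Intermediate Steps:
L(f) = 35 + f (L(f) = f + 35 = 35 + f)
(31 - 28)**2/L(7/(-3)) = (31 - 28)**2/(35 + 7/(-3)) = 3**2/(35 + 7*(-1/3)) = 9/(35 - 7/3) = 9/(98/3) = 9*(3/98) = 27/98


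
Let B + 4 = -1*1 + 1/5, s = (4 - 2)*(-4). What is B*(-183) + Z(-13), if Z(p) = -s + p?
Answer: 4367/5 ≈ 873.40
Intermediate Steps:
s = -8 (s = 2*(-4) = -8)
Z(p) = 8 + p (Z(p) = -1*(-8) + p = 8 + p)
B = -24/5 (B = -4 + (-1*1 + 1/5) = -4 + (-1 + ⅕) = -4 - ⅘ = -24/5 ≈ -4.8000)
B*(-183) + Z(-13) = -24/5*(-183) + (8 - 13) = 4392/5 - 5 = 4367/5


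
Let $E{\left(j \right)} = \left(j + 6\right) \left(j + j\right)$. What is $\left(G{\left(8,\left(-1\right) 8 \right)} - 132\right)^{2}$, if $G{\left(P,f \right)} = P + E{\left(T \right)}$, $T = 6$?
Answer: $400$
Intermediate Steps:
$E{\left(j \right)} = 2 j \left(6 + j\right)$ ($E{\left(j \right)} = \left(6 + j\right) 2 j = 2 j \left(6 + j\right)$)
$G{\left(P,f \right)} = 144 + P$ ($G{\left(P,f \right)} = P + 2 \cdot 6 \left(6 + 6\right) = P + 2 \cdot 6 \cdot 12 = P + 144 = 144 + P$)
$\left(G{\left(8,\left(-1\right) 8 \right)} - 132\right)^{2} = \left(\left(144 + 8\right) - 132\right)^{2} = \left(152 - 132\right)^{2} = 20^{2} = 400$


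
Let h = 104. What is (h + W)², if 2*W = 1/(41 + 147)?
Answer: 1529201025/141376 ≈ 10817.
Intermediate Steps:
W = 1/376 (W = 1/(2*(41 + 147)) = (½)/188 = (½)*(1/188) = 1/376 ≈ 0.0026596)
(h + W)² = (104 + 1/376)² = (39105/376)² = 1529201025/141376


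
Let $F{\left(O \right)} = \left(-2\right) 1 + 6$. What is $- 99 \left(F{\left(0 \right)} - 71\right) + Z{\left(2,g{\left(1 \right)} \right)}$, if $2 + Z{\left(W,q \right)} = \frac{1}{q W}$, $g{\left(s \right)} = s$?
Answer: $\frac{13263}{2} \approx 6631.5$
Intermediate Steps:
$F{\left(O \right)} = 4$ ($F{\left(O \right)} = -2 + 6 = 4$)
$Z{\left(W,q \right)} = -2 + \frac{1}{W q}$ ($Z{\left(W,q \right)} = -2 + \frac{1}{q W} = -2 + \frac{1}{W q}$)
$- 99 \left(F{\left(0 \right)} - 71\right) + Z{\left(2,g{\left(1 \right)} \right)} = - 99 \left(4 - 71\right) - \left(2 - \frac{1}{2 \cdot 1}\right) = - 99 \left(4 - 71\right) + \left(-2 + \frac{1}{2} \cdot 1\right) = \left(-99\right) \left(-67\right) + \left(-2 + \frac{1}{2}\right) = 6633 - \frac{3}{2} = \frac{13263}{2}$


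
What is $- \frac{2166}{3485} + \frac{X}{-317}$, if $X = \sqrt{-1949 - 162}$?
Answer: $- \frac{2166}{3485} - \frac{i \sqrt{2111}}{317} \approx -0.62152 - 0.14494 i$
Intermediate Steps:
$X = i \sqrt{2111}$ ($X = \sqrt{-2111} = i \sqrt{2111} \approx 45.946 i$)
$- \frac{2166}{3485} + \frac{X}{-317} = - \frac{2166}{3485} + \frac{i \sqrt{2111}}{-317} = \left(-2166\right) \frac{1}{3485} + i \sqrt{2111} \left(- \frac{1}{317}\right) = - \frac{2166}{3485} - \frac{i \sqrt{2111}}{317}$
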